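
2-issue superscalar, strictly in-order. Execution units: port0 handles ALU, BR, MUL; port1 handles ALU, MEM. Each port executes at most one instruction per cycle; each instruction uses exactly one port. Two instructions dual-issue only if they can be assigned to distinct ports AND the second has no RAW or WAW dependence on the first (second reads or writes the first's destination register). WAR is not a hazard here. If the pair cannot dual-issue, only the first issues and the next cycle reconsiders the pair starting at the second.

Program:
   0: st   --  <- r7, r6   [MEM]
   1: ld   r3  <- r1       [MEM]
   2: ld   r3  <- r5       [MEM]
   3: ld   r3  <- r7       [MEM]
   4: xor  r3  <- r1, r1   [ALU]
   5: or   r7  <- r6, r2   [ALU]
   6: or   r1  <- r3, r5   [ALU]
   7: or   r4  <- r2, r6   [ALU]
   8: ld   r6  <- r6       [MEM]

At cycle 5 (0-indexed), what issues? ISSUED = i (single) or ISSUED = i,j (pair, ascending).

  cy0 -> i0 (st.MEM) no-port MEM/MEM
  cy1 -> i1 (ld.MEM) no-port MEM/MEM
  cy2 -> i2 (ld.MEM) no-port MEM/MEM
  cy3 -> i3 (ld.MEM) WAW r3
  cy4 -> i4/i5 (xor.ALU;or.ALU) pair
  cy5 -> i6/i7 (or.ALU;or.ALU) pair
  cy6 -> i8 (ld.MEM) tail

ISSUED = 6,7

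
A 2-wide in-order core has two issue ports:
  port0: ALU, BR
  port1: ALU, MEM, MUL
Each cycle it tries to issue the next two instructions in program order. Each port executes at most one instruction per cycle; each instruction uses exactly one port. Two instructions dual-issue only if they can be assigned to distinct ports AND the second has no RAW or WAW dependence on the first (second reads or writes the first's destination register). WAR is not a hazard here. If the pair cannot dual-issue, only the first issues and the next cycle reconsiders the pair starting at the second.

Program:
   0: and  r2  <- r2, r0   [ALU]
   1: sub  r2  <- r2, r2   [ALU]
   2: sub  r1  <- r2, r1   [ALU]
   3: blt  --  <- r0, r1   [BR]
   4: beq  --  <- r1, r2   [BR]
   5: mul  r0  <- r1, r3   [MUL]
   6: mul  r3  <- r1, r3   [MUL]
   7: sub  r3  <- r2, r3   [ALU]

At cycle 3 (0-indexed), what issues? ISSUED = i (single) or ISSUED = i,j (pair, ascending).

ISSUED = 3

c0: i0 and.ALU  RAW+WAW r2
c1: i1 sub.ALU  RAW r2
c2: i2 sub.ALU  RAW r1
c3: i3 blt.BR  no-port BR/BR
c4: i4&i5 beq.BR mul.MUL  pair
c5: i6 mul.MUL  RAW+WAW r3
c6: i7 sub.ALU  tail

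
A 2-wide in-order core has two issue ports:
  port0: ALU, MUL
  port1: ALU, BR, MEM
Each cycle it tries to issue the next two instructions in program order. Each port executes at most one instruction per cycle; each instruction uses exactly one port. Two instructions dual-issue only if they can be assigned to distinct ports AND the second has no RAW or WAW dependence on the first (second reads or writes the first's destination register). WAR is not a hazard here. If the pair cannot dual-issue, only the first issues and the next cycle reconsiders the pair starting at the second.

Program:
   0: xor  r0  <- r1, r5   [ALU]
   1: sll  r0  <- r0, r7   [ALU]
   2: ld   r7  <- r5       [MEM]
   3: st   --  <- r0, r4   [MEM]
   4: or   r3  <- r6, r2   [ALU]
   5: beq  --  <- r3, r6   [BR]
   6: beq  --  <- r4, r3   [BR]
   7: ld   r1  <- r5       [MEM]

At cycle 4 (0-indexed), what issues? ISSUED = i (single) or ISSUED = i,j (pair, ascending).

ISSUED = 6

[0] i0  xor  -- RAW+WAW r0
[1] i1+i2  sll ld  -- 2-wide
[2] i3+i4  st or  -- 2-wide
[3] i5  beq  -- no-port BR/BR
[4] i6  beq  -- no-port BR/MEM
[5] i7  ld  -- tail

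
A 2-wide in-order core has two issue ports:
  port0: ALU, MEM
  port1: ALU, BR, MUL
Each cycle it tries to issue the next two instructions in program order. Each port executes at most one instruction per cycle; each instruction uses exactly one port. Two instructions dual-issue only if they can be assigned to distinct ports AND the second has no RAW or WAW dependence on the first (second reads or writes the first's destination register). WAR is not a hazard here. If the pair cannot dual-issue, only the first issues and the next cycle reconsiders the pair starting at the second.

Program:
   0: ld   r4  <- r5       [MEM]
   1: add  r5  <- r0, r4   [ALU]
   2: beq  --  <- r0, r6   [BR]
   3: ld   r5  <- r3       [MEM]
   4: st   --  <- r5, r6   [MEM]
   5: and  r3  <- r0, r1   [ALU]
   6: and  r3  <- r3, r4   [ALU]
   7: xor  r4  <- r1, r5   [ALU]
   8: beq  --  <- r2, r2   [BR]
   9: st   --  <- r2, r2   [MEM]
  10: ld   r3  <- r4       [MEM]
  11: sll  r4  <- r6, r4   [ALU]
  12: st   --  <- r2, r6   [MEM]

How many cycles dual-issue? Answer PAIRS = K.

#0 head=0: ld.MEM i0 RAW r4
#1 head=1: add.ALU/beq.BR i1/i2 2-wide
#2 head=3: ld.MEM i3 no-port MEM/MEM
#3 head=4: st.MEM/and.ALU i4/i5 2-wide
#4 head=6: and.ALU/xor.ALU i6/i7 2-wide
#5 head=8: beq.BR/st.MEM i8/i9 2-wide
#6 head=10: ld.MEM/sll.ALU i10/i11 2-wide
#7 head=12: st.MEM i12 tail

PAIRS = 5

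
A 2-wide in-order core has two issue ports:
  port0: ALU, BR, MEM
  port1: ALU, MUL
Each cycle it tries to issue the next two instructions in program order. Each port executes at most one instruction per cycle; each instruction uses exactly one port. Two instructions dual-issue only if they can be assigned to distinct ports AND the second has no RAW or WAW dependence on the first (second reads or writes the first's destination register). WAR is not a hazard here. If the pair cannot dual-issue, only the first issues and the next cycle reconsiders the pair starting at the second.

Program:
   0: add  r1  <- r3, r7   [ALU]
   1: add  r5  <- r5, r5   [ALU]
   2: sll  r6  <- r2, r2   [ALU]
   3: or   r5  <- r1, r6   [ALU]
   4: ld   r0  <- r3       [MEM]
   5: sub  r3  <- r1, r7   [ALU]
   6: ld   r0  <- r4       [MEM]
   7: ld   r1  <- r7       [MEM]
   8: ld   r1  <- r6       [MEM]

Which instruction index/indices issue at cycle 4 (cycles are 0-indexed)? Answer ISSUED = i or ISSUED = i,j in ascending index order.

ISSUED = 7

c0: i0+i1 add.ALU;add.ALU  2-wide
c1: i2 sll.ALU  RAW r6
c2: i3+i4 or.ALU;ld.MEM  2-wide
c3: i5+i6 sub.ALU;ld.MEM  2-wide
c4: i7 ld.MEM  no-port MEM/MEM
c5: i8 ld.MEM  tail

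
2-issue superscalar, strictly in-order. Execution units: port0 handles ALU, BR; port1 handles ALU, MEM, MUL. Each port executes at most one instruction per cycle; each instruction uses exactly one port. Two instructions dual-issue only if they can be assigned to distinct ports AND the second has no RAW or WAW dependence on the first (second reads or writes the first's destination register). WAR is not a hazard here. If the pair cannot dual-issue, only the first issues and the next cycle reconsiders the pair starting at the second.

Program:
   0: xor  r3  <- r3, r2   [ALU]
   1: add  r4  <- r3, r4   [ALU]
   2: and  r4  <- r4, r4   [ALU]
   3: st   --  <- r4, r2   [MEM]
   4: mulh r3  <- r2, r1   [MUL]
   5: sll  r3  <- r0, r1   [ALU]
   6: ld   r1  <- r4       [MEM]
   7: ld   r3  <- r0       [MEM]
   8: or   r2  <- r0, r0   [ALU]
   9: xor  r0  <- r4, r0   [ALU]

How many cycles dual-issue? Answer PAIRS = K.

t=0 i0:xor ; RAW r3
t=1 i1:add ; RAW+WAW r4
t=2 i2:and ; RAW r4
t=3 i3:st ; no-port MEM/MUL
t=4 i4:mulh ; WAW r3
t=5 i5&i6:sll ld ; pair
t=6 i7&i8:ld or ; pair
t=7 i9:xor ; tail

PAIRS = 2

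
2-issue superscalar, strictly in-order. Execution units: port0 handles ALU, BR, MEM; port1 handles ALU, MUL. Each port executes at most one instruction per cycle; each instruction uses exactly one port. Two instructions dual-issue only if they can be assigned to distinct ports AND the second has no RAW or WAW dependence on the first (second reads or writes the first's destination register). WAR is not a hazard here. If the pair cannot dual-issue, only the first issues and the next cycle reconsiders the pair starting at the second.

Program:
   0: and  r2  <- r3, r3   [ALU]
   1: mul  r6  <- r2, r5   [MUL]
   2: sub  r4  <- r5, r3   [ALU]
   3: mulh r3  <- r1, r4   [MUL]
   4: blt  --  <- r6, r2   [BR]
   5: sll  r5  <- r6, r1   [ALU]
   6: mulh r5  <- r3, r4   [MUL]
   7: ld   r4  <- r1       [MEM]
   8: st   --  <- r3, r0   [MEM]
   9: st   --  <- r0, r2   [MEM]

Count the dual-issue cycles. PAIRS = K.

c0: i0 and.ALU  RAW r2
c1: i1+i2 mul.MUL+sub.ALU  2-wide
c2: i3+i4 mulh.MUL+blt.BR  2-wide
c3: i5 sll.ALU  WAW r5
c4: i6+i7 mulh.MUL+ld.MEM  2-wide
c5: i8 st.MEM  no-port MEM/MEM
c6: i9 st.MEM  tail

PAIRS = 3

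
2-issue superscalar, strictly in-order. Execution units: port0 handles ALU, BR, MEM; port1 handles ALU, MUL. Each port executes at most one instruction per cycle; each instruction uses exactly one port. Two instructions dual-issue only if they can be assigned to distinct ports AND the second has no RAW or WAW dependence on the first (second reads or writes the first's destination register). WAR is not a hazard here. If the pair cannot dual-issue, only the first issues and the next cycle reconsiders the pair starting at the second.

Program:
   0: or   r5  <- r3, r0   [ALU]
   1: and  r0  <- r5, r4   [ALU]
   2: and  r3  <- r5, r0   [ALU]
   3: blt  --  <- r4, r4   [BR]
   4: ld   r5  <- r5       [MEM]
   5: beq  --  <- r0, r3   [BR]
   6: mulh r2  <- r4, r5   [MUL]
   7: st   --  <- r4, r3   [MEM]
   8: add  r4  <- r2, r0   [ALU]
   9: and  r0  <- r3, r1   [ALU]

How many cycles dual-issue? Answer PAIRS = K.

PAIRS = 3

  cy0 -> i0 (or.ALU) RAW r5
  cy1 -> i1 (and.ALU) RAW r0
  cy2 -> i2&i3 (and.ALU/blt.BR) dual
  cy3 -> i4 (ld.MEM) no-port MEM/BR
  cy4 -> i5&i6 (beq.BR/mulh.MUL) dual
  cy5 -> i7&i8 (st.MEM/add.ALU) dual
  cy6 -> i9 (and.ALU) tail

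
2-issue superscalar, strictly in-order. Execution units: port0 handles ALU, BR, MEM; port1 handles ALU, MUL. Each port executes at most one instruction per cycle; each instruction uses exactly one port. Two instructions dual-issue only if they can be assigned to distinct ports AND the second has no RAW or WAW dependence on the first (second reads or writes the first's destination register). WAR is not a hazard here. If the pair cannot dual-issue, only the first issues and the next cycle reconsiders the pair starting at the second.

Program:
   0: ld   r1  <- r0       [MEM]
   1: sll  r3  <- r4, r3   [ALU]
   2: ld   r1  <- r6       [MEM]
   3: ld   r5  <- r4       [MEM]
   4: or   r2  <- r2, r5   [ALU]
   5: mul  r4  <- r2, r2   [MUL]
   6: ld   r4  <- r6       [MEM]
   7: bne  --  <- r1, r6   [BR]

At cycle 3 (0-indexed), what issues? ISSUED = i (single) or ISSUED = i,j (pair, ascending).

ISSUED = 4

c0: i0&i1 ld.MEM/sll.ALU  2-wide
c1: i2 ld.MEM  no-port MEM/MEM
c2: i3 ld.MEM  RAW r5
c3: i4 or.ALU  RAW r2
c4: i5 mul.MUL  WAW r4
c5: i6 ld.MEM  no-port MEM/BR
c6: i7 bne.BR  tail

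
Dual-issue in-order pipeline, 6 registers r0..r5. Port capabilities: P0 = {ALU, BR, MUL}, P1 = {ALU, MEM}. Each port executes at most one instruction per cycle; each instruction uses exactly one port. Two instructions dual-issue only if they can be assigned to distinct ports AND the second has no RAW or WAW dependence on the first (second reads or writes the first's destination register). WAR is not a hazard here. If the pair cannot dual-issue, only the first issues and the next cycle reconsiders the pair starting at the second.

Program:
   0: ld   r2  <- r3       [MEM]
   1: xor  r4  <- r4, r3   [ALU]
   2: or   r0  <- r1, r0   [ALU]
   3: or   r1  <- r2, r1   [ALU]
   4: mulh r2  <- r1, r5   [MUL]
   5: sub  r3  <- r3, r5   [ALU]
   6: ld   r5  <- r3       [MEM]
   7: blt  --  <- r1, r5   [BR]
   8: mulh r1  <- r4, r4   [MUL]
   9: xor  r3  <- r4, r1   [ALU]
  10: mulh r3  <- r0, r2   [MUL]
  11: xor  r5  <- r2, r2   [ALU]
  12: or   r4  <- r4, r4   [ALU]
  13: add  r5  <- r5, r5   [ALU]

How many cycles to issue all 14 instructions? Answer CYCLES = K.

CYCLES = 9

t=0 i0,i1:ld+xor ; dual
t=1 i2,i3:or+or ; dual
t=2 i4,i5:mulh+sub ; dual
t=3 i6:ld ; RAW r5
t=4 i7:blt ; no-port BR/MUL
t=5 i8:mulh ; RAW r1
t=6 i9:xor ; WAW r3
t=7 i10,i11:mulh+xor ; dual
t=8 i12,i13:or+add ; dual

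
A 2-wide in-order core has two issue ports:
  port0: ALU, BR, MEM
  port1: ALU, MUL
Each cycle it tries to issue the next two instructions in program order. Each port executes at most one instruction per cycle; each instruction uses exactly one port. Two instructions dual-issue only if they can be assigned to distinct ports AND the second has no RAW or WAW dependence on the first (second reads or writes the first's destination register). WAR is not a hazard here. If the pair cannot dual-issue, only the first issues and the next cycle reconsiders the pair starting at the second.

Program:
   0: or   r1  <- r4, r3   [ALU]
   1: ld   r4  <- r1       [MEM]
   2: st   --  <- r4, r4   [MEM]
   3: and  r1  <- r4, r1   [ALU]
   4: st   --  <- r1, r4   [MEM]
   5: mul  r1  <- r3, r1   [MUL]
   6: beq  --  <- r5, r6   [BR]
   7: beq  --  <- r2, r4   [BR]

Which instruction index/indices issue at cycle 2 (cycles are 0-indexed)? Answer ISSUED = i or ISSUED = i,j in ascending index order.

ISSUED = 2,3

[0] i0  or.ALU  -- RAW r1
[1] i1  ld.MEM  -- no-port MEM/MEM
[2] i2&i3  st.MEM and.ALU  -- dual
[3] i4&i5  st.MEM mul.MUL  -- dual
[4] i6  beq.BR  -- no-port BR/BR
[5] i7  beq.BR  -- tail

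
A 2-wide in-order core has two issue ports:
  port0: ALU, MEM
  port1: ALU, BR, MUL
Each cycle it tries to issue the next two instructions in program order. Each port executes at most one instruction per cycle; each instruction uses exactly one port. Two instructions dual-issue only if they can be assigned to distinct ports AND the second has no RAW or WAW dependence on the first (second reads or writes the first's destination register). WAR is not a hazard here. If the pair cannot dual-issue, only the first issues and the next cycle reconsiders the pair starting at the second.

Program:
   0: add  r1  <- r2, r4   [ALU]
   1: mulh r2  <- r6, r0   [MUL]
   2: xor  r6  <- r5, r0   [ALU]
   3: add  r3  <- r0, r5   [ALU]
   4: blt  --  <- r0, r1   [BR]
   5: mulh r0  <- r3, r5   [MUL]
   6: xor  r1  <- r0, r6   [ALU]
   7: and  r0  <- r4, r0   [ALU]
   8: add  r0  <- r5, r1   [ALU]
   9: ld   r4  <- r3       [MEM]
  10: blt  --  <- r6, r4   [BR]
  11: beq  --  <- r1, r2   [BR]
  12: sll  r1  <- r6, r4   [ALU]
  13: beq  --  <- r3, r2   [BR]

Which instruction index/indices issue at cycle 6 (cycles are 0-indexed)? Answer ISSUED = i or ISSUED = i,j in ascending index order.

c0: i0/i1 add.ALU+mulh.MUL  dual
c1: i2/i3 xor.ALU+add.ALU  dual
c2: i4 blt.BR  no-port BR/MUL
c3: i5 mulh.MUL  RAW r0
c4: i6/i7 xor.ALU+and.ALU  dual
c5: i8/i9 add.ALU+ld.MEM  dual
c6: i10 blt.BR  no-port BR/BR
c7: i11/i12 beq.BR+sll.ALU  dual
c8: i13 beq.BR  tail

ISSUED = 10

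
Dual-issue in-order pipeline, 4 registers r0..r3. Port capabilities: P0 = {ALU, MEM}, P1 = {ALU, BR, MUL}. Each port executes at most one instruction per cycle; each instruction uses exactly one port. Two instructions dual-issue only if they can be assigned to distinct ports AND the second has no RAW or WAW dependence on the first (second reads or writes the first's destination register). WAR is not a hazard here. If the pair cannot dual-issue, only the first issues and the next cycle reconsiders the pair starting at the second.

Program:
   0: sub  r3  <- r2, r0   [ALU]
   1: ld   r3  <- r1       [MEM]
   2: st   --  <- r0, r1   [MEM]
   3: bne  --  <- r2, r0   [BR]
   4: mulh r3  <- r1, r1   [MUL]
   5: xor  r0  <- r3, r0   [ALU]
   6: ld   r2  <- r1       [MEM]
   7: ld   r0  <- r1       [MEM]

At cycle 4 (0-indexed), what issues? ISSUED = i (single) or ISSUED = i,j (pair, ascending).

ISSUED = 5,6

0. sub.ALU @i0  | WAW r3
1. ld.MEM @i1  | no-port MEM/MEM
2. st.MEM+bne.BR @i2,i3  | 2-wide
3. mulh.MUL @i4  | RAW r3
4. xor.ALU+ld.MEM @i5,i6  | 2-wide
5. ld.MEM @i7  | tail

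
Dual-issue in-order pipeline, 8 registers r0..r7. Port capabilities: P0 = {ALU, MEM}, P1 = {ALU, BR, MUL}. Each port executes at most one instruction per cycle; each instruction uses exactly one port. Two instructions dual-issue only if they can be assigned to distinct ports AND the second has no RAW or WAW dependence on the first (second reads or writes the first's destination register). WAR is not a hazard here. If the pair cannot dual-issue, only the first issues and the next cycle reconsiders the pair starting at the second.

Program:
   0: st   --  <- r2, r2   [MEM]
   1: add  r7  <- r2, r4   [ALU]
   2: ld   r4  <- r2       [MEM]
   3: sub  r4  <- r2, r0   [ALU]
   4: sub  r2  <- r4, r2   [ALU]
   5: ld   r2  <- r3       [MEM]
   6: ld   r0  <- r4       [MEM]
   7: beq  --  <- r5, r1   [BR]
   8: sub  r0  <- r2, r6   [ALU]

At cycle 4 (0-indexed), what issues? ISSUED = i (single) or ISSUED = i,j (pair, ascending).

ISSUED = 5

t=0 i0/i1:st.MEM+add.ALU ; dual
t=1 i2:ld.MEM ; WAW r4
t=2 i3:sub.ALU ; RAW r4
t=3 i4:sub.ALU ; WAW r2
t=4 i5:ld.MEM ; no-port MEM/MEM
t=5 i6/i7:ld.MEM+beq.BR ; dual
t=6 i8:sub.ALU ; tail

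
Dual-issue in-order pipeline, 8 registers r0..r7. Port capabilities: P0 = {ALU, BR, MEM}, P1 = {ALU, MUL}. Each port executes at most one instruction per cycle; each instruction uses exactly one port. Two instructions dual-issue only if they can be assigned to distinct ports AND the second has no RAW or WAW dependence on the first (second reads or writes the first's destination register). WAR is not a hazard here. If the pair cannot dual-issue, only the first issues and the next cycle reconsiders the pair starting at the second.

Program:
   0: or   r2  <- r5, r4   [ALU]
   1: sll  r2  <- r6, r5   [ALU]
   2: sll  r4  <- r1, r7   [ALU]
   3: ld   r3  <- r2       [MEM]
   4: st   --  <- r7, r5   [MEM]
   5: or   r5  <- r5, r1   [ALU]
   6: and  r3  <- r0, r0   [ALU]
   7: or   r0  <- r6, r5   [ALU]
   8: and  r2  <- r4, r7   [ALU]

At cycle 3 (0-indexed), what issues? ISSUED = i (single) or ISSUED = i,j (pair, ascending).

ISSUED = 4,5

[0] i0  or.ALU  -- WAW r2
[1] i1,i2  sll.ALU+sll.ALU  -- pair
[2] i3  ld.MEM  -- no-port MEM/MEM
[3] i4,i5  st.MEM+or.ALU  -- pair
[4] i6,i7  and.ALU+or.ALU  -- pair
[5] i8  and.ALU  -- tail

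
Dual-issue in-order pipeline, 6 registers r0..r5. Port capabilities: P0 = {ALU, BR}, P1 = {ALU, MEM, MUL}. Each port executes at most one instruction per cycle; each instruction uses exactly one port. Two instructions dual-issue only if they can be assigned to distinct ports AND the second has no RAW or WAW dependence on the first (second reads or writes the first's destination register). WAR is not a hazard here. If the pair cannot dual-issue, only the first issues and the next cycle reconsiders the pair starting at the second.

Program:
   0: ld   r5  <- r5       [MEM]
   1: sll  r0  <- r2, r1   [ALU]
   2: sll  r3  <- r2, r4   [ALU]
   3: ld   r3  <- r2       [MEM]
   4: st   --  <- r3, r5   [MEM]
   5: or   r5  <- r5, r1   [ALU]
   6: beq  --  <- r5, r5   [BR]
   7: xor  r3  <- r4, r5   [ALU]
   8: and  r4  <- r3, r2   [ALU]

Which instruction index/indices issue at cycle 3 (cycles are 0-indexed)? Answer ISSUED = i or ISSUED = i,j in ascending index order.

ISSUED = 4,5

[0] i0/i1  ld/sll  -- 2-wide
[1] i2  sll  -- WAW r3
[2] i3  ld  -- no-port MEM/MEM
[3] i4/i5  st/or  -- 2-wide
[4] i6/i7  beq/xor  -- 2-wide
[5] i8  and  -- tail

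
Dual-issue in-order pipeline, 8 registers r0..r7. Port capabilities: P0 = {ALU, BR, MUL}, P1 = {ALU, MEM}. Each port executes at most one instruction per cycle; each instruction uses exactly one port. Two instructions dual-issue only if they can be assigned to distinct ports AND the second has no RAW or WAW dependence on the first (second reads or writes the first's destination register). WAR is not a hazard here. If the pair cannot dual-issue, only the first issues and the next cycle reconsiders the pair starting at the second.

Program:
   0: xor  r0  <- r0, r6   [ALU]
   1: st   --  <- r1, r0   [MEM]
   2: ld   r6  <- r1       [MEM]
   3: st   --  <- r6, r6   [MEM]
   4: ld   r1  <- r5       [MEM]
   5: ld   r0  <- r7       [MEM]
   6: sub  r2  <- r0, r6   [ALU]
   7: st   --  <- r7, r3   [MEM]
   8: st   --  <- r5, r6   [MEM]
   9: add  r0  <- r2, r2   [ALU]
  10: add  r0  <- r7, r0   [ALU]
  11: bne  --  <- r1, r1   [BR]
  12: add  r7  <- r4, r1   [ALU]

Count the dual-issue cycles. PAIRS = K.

0. xor.ALU @i0  | RAW r0
1. st.MEM @i1  | no-port MEM/MEM
2. ld.MEM @i2  | no-port MEM/MEM
3. st.MEM @i3  | no-port MEM/MEM
4. ld.MEM @i4  | no-port MEM/MEM
5. ld.MEM @i5  | RAW r0
6. sub.ALU/st.MEM @i6+i7  | 2-wide
7. st.MEM/add.ALU @i8+i9  | 2-wide
8. add.ALU/bne.BR @i10+i11  | 2-wide
9. add.ALU @i12  | tail

PAIRS = 3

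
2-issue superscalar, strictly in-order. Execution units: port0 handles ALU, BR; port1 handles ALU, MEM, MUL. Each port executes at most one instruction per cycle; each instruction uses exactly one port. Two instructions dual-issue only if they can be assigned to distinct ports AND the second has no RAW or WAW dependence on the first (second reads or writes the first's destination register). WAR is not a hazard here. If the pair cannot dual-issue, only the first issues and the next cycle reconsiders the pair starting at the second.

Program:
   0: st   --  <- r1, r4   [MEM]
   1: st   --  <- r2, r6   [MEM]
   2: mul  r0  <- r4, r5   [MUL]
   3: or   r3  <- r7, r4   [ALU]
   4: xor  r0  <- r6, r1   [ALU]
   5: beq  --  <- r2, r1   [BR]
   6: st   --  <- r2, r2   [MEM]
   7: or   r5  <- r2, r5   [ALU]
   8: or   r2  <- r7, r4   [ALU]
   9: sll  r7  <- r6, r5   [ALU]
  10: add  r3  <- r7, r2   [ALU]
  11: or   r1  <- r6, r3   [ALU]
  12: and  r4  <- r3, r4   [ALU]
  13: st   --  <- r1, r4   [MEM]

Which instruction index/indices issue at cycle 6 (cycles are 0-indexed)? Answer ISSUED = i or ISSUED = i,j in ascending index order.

t=0 i0:st.MEM ; no-port MEM/MEM
t=1 i1:st.MEM ; no-port MEM/MUL
t=2 i2+i3:mul.MUL;or.ALU ; 2-wide
t=3 i4+i5:xor.ALU;beq.BR ; 2-wide
t=4 i6+i7:st.MEM;or.ALU ; 2-wide
t=5 i8+i9:or.ALU;sll.ALU ; 2-wide
t=6 i10:add.ALU ; RAW r3
t=7 i11+i12:or.ALU;and.ALU ; 2-wide
t=8 i13:st.MEM ; tail

ISSUED = 10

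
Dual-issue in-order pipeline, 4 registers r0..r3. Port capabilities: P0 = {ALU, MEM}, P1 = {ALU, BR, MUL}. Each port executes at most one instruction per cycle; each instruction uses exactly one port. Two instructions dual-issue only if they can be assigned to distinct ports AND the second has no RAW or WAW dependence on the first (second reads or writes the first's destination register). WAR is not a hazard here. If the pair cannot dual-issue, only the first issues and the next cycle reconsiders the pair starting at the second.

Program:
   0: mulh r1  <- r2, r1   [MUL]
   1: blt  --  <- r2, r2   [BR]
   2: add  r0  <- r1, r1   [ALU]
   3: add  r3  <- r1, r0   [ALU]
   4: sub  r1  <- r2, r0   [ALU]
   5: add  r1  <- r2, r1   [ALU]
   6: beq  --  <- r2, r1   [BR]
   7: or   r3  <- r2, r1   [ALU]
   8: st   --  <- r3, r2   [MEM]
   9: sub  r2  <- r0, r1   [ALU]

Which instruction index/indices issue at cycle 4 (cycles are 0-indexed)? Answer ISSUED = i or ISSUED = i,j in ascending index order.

#0 head=0: mulh i0 no-port MUL/BR
#1 head=1: blt+add i1/i2 2-wide
#2 head=3: add+sub i3/i4 2-wide
#3 head=5: add i5 RAW r1
#4 head=6: beq+or i6/i7 2-wide
#5 head=8: st+sub i8/i9 2-wide

ISSUED = 6,7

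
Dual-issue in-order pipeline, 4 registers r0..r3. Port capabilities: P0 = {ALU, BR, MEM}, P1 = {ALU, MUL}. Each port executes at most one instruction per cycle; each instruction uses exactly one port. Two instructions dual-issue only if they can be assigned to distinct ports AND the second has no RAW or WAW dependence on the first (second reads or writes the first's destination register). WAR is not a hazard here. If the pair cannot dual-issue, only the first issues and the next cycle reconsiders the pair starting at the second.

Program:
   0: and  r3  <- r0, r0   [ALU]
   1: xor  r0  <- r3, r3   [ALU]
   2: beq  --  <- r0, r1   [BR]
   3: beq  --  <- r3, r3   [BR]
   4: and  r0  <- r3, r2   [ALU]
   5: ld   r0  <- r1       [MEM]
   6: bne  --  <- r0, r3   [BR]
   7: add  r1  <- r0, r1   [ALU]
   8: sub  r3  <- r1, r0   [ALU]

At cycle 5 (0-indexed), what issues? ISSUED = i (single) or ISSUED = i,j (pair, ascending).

c0: i0 and  RAW r3
c1: i1 xor  RAW r0
c2: i2 beq  no-port BR/BR
c3: i3/i4 beq/and  dual
c4: i5 ld  no-port MEM/BR
c5: i6/i7 bne/add  dual
c6: i8 sub  tail

ISSUED = 6,7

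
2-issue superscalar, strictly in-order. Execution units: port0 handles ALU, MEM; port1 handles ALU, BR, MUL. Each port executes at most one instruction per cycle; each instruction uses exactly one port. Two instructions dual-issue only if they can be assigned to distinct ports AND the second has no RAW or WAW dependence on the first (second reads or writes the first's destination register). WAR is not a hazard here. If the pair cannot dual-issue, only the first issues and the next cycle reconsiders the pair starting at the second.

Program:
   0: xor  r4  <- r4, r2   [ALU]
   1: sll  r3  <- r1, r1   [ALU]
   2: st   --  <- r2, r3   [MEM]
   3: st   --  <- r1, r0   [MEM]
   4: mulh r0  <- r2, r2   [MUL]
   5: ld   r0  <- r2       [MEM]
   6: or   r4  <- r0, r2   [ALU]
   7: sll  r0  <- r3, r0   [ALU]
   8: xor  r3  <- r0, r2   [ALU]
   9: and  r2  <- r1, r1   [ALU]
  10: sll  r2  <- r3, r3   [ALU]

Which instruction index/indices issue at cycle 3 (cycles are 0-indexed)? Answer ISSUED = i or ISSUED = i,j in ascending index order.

ISSUED = 5

t=0 i0/i1:xor/sll ; pair
t=1 i2:st ; no-port MEM/MEM
t=2 i3/i4:st/mulh ; pair
t=3 i5:ld ; RAW r0
t=4 i6/i7:or/sll ; pair
t=5 i8/i9:xor/and ; pair
t=6 i10:sll ; tail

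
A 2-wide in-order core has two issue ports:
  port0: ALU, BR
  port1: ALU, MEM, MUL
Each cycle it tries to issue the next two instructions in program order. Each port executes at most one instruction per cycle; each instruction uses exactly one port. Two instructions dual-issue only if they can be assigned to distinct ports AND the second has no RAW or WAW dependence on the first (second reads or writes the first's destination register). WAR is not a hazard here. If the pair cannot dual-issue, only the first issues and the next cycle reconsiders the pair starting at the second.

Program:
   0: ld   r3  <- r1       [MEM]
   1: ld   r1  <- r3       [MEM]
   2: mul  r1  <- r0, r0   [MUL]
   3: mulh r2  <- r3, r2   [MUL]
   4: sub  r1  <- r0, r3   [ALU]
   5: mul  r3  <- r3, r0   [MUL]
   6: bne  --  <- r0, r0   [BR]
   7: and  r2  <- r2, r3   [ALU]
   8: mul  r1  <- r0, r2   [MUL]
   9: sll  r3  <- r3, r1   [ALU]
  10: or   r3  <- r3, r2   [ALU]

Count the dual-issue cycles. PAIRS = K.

#0 head=0: ld.MEM i0 no-port MEM/MEM
#1 head=1: ld.MEM i1 no-port MEM/MUL
#2 head=2: mul.MUL i2 no-port MUL/MUL
#3 head=3: mulh.MUL/sub.ALU i3+i4 dual
#4 head=5: mul.MUL/bne.BR i5+i6 dual
#5 head=7: and.ALU i7 RAW r2
#6 head=8: mul.MUL i8 RAW r1
#7 head=9: sll.ALU i9 RAW+WAW r3
#8 head=10: or.ALU i10 tail

PAIRS = 2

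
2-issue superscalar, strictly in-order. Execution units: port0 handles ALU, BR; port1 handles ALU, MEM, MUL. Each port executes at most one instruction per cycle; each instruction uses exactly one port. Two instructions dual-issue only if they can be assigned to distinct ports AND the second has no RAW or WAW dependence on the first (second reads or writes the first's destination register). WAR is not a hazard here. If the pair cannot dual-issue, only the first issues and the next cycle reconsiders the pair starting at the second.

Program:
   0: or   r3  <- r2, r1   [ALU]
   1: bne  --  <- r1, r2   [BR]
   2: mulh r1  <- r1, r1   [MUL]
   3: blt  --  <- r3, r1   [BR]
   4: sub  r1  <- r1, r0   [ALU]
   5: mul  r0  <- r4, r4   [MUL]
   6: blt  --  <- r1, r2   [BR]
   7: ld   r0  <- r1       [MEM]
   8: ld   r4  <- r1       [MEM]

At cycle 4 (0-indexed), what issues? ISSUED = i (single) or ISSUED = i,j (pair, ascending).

ISSUED = 7

c0: i0,i1 or.ALU/bne.BR  2-wide
c1: i2 mulh.MUL  RAW r1
c2: i3,i4 blt.BR/sub.ALU  2-wide
c3: i5,i6 mul.MUL/blt.BR  2-wide
c4: i7 ld.MEM  no-port MEM/MEM
c5: i8 ld.MEM  tail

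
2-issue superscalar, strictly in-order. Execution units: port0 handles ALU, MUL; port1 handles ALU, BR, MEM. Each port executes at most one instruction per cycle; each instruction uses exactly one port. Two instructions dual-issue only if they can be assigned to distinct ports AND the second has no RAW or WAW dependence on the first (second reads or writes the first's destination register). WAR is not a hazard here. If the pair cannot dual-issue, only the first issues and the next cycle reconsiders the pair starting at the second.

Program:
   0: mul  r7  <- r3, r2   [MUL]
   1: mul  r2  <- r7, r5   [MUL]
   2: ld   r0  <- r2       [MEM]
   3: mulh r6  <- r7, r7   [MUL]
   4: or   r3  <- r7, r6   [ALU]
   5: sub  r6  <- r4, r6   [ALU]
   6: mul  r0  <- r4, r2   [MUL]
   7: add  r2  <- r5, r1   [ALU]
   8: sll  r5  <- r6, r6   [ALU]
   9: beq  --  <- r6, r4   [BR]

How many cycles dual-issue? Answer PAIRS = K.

PAIRS = 4

0. mul @i0  | no-port MUL/MUL
1. mul @i1  | RAW r2
2. ld/mulh @i2&i3  | pair
3. or/sub @i4&i5  | pair
4. mul/add @i6&i7  | pair
5. sll/beq @i8&i9  | pair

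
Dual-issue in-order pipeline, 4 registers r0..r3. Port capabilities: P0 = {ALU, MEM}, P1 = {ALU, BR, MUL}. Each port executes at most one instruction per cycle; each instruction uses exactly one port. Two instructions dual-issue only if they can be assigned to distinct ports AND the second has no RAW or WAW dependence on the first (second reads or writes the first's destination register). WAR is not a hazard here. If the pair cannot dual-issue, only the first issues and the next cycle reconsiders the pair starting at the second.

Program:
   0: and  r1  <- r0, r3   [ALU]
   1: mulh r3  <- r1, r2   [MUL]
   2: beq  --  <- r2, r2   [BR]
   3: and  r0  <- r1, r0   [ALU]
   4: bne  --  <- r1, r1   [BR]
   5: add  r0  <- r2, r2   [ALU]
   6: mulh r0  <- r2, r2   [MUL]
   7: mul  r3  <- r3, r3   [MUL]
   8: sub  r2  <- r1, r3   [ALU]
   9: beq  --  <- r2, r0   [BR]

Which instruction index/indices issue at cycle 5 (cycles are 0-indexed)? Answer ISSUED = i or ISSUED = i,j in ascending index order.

ISSUED = 7

0. and @i0  | RAW r1
1. mulh @i1  | no-port MUL/BR
2. beq;and @i2/i3  | dual
3. bne;add @i4/i5  | dual
4. mulh @i6  | no-port MUL/MUL
5. mul @i7  | RAW r3
6. sub @i8  | RAW r2
7. beq @i9  | tail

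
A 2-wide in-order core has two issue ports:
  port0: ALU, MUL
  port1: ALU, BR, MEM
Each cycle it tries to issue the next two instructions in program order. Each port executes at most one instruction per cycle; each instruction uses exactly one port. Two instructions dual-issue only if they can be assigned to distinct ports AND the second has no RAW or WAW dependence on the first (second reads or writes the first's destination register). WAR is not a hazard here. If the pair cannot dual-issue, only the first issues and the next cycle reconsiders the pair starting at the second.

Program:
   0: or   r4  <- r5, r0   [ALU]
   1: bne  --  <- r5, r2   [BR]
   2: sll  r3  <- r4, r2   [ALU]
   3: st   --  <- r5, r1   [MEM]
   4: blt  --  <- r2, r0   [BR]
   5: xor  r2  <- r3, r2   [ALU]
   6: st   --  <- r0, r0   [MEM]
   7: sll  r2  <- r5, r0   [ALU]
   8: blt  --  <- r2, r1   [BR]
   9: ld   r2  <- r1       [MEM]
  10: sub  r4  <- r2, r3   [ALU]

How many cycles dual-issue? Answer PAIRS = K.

#0 head=0: or+bne i0/i1 2-wide
#1 head=2: sll+st i2/i3 2-wide
#2 head=4: blt+xor i4/i5 2-wide
#3 head=6: st+sll i6/i7 2-wide
#4 head=8: blt i8 no-port BR/MEM
#5 head=9: ld i9 RAW r2
#6 head=10: sub i10 tail

PAIRS = 4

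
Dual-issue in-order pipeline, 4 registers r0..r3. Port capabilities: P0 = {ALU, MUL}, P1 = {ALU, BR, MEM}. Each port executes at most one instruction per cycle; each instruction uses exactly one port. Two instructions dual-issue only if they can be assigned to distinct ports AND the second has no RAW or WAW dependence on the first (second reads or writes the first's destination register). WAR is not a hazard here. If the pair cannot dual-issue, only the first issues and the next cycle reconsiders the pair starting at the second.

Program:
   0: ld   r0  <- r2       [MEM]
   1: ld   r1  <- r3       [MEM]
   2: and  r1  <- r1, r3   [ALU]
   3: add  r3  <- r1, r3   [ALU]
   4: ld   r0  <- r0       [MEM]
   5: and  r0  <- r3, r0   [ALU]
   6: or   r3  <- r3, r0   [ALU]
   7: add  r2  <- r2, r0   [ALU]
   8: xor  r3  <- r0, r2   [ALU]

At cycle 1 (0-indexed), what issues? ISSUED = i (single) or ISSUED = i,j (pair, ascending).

ISSUED = 1

0. ld @i0  | no-port MEM/MEM
1. ld @i1  | RAW+WAW r1
2. and @i2  | RAW r1
3. add+ld @i3&i4  | dual
4. and @i5  | RAW r0
5. or+add @i6&i7  | dual
6. xor @i8  | tail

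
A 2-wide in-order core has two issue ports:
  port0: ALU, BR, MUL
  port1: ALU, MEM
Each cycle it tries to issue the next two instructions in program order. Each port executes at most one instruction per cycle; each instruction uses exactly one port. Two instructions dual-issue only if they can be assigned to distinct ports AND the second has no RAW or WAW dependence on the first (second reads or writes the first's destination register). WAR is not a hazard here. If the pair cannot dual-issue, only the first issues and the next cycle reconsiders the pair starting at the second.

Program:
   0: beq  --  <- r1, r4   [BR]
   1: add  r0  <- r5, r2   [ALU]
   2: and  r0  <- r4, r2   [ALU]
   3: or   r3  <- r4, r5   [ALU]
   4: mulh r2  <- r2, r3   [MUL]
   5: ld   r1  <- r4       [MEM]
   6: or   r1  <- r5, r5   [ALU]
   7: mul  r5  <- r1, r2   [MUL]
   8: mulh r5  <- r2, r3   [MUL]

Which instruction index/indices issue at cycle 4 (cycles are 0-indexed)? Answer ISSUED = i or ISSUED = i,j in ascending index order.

ISSUED = 7

0. beq+add @i0,i1  | pair
1. and+or @i2,i3  | pair
2. mulh+ld @i4,i5  | pair
3. or @i6  | RAW r1
4. mul @i7  | no-port MUL/MUL
5. mulh @i8  | tail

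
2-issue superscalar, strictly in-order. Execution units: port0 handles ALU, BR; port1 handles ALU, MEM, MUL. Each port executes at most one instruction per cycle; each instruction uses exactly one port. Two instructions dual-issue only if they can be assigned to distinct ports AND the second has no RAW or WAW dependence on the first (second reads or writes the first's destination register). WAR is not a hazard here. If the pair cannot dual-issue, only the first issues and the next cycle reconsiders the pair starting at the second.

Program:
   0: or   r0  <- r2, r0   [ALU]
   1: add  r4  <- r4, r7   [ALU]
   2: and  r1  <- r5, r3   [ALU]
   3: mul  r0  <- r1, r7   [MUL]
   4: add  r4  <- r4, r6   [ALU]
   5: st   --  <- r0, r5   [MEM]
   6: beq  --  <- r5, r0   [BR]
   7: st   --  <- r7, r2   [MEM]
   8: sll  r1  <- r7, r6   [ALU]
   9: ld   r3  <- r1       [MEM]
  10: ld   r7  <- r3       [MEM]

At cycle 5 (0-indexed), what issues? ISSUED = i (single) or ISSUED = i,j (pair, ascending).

#0 head=0: or.ALU add.ALU i0&i1 pair
#1 head=2: and.ALU i2 RAW r1
#2 head=3: mul.MUL add.ALU i3&i4 pair
#3 head=5: st.MEM beq.BR i5&i6 pair
#4 head=7: st.MEM sll.ALU i7&i8 pair
#5 head=9: ld.MEM i9 no-port MEM/MEM
#6 head=10: ld.MEM i10 tail

ISSUED = 9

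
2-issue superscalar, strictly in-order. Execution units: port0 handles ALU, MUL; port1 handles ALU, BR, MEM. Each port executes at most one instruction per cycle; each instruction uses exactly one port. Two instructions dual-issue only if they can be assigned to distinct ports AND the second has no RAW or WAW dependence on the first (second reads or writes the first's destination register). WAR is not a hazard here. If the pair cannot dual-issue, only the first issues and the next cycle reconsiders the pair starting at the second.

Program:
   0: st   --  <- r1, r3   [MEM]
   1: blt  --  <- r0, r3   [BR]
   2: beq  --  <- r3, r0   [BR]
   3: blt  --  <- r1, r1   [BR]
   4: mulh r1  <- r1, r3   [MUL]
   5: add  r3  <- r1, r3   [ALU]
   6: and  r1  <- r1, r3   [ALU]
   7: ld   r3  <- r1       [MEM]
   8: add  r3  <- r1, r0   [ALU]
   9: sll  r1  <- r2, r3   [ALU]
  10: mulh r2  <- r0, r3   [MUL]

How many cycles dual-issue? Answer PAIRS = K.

PAIRS = 2

t=0 i0:st.MEM ; no-port MEM/BR
t=1 i1:blt.BR ; no-port BR/BR
t=2 i2:beq.BR ; no-port BR/BR
t=3 i3+i4:blt.BR;mulh.MUL ; 2-wide
t=4 i5:add.ALU ; RAW r3
t=5 i6:and.ALU ; RAW r1
t=6 i7:ld.MEM ; WAW r3
t=7 i8:add.ALU ; RAW r3
t=8 i9+i10:sll.ALU;mulh.MUL ; 2-wide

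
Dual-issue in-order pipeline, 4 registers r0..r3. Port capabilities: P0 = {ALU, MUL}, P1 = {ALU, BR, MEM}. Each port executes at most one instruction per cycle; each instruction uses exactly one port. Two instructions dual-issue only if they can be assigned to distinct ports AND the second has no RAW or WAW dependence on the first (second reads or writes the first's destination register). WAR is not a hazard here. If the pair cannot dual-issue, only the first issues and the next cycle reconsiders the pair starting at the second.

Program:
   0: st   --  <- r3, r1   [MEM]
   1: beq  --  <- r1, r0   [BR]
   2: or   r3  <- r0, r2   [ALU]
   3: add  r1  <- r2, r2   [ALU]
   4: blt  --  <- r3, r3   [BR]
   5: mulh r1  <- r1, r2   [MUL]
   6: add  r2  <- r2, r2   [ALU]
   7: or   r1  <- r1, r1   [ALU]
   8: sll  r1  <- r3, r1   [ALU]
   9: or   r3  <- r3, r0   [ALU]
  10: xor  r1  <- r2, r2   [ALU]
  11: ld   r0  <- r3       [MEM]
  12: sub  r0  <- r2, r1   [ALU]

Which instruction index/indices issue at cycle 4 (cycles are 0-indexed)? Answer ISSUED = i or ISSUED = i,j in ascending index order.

ISSUED = 7

  cy0 -> i0 (st) no-port MEM/BR
  cy1 -> i1,i2 (beq/or) dual
  cy2 -> i3,i4 (add/blt) dual
  cy3 -> i5,i6 (mulh/add) dual
  cy4 -> i7 (or) RAW+WAW r1
  cy5 -> i8,i9 (sll/or) dual
  cy6 -> i10,i11 (xor/ld) dual
  cy7 -> i12 (sub) tail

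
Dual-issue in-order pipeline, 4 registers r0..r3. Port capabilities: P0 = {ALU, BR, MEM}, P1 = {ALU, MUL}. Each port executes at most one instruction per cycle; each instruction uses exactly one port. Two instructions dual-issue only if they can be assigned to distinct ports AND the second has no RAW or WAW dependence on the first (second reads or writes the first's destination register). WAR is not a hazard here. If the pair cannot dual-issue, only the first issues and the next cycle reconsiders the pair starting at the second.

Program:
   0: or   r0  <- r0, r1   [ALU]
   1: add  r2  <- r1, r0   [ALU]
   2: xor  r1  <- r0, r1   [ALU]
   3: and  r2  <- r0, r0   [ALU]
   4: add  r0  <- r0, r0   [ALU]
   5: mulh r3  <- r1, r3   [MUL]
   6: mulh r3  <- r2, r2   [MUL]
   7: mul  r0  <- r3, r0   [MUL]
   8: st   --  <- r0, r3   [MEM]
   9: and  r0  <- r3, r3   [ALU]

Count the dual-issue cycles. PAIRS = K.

PAIRS = 3

0. or.ALU @i0  | RAW r0
1. add.ALU+xor.ALU @i1&i2  | 2-wide
2. and.ALU+add.ALU @i3&i4  | 2-wide
3. mulh.MUL @i5  | no-port MUL/MUL
4. mulh.MUL @i6  | no-port MUL/MUL
5. mul.MUL @i7  | RAW r0
6. st.MEM+and.ALU @i8&i9  | 2-wide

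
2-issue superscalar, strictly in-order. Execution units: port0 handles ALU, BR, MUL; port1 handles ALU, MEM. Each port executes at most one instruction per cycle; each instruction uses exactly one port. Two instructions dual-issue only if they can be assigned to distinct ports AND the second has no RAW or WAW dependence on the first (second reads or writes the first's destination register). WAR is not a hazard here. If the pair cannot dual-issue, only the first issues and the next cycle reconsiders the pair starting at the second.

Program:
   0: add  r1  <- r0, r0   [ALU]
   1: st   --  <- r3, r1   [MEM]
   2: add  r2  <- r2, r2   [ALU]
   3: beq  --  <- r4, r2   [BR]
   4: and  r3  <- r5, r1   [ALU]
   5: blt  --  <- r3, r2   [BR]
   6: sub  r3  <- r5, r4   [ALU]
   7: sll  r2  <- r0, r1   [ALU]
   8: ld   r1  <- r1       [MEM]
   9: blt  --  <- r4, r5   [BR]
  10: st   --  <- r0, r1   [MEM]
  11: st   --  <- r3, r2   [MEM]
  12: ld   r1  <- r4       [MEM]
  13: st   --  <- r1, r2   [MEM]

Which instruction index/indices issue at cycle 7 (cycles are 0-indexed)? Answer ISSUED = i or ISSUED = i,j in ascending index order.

ISSUED = 12

t=0 i0:add.ALU ; RAW r1
t=1 i1&i2:st.MEM add.ALU ; pair
t=2 i3&i4:beq.BR and.ALU ; pair
t=3 i5&i6:blt.BR sub.ALU ; pair
t=4 i7&i8:sll.ALU ld.MEM ; pair
t=5 i9&i10:blt.BR st.MEM ; pair
t=6 i11:st.MEM ; no-port MEM/MEM
t=7 i12:ld.MEM ; no-port MEM/MEM
t=8 i13:st.MEM ; tail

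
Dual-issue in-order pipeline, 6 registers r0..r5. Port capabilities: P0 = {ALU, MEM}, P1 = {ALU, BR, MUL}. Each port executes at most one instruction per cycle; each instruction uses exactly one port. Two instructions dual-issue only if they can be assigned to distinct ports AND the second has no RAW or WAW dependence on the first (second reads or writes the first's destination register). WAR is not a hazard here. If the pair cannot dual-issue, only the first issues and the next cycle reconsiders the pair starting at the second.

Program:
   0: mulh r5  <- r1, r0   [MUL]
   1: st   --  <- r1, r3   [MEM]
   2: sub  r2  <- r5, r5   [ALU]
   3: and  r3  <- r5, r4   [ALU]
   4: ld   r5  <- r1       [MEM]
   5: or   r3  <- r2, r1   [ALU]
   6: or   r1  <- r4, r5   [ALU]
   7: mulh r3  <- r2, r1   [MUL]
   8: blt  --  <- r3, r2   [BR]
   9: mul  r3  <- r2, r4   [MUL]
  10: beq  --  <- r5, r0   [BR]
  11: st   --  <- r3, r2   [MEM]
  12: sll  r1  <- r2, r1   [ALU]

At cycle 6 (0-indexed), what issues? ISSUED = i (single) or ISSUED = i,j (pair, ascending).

t=0 i0/i1:mulh+st ; 2-wide
t=1 i2/i3:sub+and ; 2-wide
t=2 i4/i5:ld+or ; 2-wide
t=3 i6:or ; RAW r1
t=4 i7:mulh ; no-port MUL/BR
t=5 i8:blt ; no-port BR/MUL
t=6 i9:mul ; no-port MUL/BR
t=7 i10/i11:beq+st ; 2-wide
t=8 i12:sll ; tail

ISSUED = 9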